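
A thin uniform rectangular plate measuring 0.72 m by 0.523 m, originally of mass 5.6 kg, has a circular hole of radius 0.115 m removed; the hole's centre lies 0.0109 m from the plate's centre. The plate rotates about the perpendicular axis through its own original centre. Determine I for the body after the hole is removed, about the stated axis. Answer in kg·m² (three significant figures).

Unpierced body about its centre: I₀ = (1/12)M(a²+b²) = (1/12)(5.6)[(0.72)² + (0.523)²] = 0.36957 kg·m².
The removed disk has mass m = M·πr²/(ab) = (5.6)·π(0.115)²/(0.72·0.523) = 0.61787 kg (same uniform areal density).
Its moment of inertia about the rotation axis (parallel-axis theorem): I_hole = (1/2)mr² + md² = (1/2)(0.61787)(0.115)² + (0.61787)(0.0109)² = 0.0041591 kg·m².
Treating the hole as negative mass, I = I₀ − I_hole = 0.36957 − 0.0041591 = 0.36541 kg·m².

0.365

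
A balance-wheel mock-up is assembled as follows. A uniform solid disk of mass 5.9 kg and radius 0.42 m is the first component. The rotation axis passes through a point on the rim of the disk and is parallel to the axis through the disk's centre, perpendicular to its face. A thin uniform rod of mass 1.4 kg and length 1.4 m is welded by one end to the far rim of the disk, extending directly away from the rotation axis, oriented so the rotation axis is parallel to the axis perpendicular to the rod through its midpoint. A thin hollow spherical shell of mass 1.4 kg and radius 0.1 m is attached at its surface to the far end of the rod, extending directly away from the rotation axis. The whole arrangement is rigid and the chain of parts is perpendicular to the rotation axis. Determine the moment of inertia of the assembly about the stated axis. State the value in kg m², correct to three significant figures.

12.8

Solid disk: I_cm = (1/2)MR² = (1/2)(5.9)(0.42)² = 0.52038 kg m²; centre at d = 0.42 m, so I = I_cm + Md² gives I = 0.52038 + (5.9)(0.42)² = 1.5611 kg m².
Thin rod: I_cm = (1/12)ML² = (1/12)(1.4)(1.4)² = 0.22867 kg m²; centre at d = 0.42 + 0.42 + 0.7 = 1.54 m, so I = I_cm + Md² gives I = 0.22867 + (1.4)(1.54)² = 3.5489 kg m².
Spherical shell: I_cm = (2/3)MR² = (2/3)(1.4)(0.1)² = 0.0093333 kg m²; centre at d = 0.42 + 0.42 + 0.7 + 0.7 + 0.1 = 2.34 m, so I = I_cm + Md² gives I = 0.0093333 + (1.4)(2.34)² = 7.6752 kg m².
Total I = 1.5611 + 3.5489 + 7.6752 = 12.785 kg m².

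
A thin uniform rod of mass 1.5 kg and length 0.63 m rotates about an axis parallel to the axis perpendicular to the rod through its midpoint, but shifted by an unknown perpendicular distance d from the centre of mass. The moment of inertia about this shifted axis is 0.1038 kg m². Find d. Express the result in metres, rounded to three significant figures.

About the centre-of-mass axis, I_cm = (1/12)ML² = (1/12)(1.5)(0.63)² = 0.049613 kg m².
Parallel axis theorem: I = I_cm + Md², so Md² = 0.1038 − 0.049613 = 0.054187 kg m².
d = √(0.054187 / 1.5) = 0.19007 m.

0.190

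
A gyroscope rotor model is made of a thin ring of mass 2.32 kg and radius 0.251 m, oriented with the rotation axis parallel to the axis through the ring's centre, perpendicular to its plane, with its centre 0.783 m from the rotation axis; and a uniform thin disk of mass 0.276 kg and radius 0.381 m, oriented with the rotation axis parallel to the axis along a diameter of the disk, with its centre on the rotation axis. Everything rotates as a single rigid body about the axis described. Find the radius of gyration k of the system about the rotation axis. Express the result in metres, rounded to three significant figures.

0.780

Thin ring: I_cm = MR² = (2.32)(0.251)² = 0.14616 kg·m²; centre at d = 0.783 m, so the parallel axis theorem gives I = 0.14616 + (2.32)(0.783)² = 1.5685 kg·m².
Thin disk: I_cm = (1/4)MR² = (1/4)(0.276)(0.381)² = 0.010016 kg·m²; axis through the centre, so I = 0.010016 kg·m².
Total I = 1.5785 kg·m²; total mass M = 2.596 kg.
k = √(I/M) = √(1.5785/2.596) = 0.77979 m.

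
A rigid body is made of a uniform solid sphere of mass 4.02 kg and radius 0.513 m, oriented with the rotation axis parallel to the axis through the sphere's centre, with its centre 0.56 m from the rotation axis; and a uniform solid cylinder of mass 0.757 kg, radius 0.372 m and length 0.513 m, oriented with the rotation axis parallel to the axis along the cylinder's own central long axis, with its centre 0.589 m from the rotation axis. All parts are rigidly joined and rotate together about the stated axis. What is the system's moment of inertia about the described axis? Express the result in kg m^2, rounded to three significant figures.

2.00

Solid sphere: I_cm = (2/5)MR² = (2/5)(4.02)(0.513)² = 0.42318 kg m^2; centre at d = 0.56 m, so I = I_cm + Md² gives I = 0.42318 + (4.02)(0.56)² = 1.6838 kg m^2.
Solid cylinder: I_cm = (1/2)MR² = (1/2)(0.757)(0.372)² = 0.052378 kg m^2; centre at d = 0.589 m, so I = I_cm + Md² gives I = 0.052378 + (0.757)(0.589)² = 0.315 kg m^2.
Total I = 1.6838 + 0.315 = 1.9988 kg m^2.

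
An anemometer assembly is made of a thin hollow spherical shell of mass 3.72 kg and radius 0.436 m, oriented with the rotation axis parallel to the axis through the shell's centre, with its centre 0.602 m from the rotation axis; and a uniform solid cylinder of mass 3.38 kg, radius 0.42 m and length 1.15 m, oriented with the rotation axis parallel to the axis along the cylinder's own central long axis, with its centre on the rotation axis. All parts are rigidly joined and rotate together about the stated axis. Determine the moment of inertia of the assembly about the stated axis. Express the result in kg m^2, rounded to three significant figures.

Spherical shell: I_cm = (2/3)MR² = (2/3)(3.72)(0.436)² = 0.47144 kg m^2; centre at d = 0.602 m, so I = I_cm + Md² gives I = 0.47144 + (3.72)(0.602)² = 1.8196 kg m^2.
Solid cylinder: I_cm = (1/2)MR² = (1/2)(3.38)(0.42)² = 0.29812 kg m^2; axis through the centre, so I = 0.29812 kg m^2.
Total I = 1.8196 + 0.29812 = 2.1177 kg m^2.

2.12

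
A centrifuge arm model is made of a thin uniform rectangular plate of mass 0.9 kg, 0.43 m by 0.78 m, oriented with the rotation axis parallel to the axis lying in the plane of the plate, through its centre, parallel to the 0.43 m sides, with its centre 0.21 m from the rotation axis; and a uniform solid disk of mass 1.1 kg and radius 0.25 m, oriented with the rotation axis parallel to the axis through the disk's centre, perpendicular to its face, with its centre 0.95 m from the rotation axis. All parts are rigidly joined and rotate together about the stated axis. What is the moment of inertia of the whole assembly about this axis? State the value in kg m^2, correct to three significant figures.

Rectangular plate: I_cm = (1/12)Mb² = (1/12)(0.9)(0.78)² = 0.04563 kg m^2; centre at d = 0.21 m, so the parallel axis theorem gives I = 0.04563 + (0.9)(0.21)² = 0.08532 kg m^2.
Solid disk: I_cm = (1/2)MR² = (1/2)(1.1)(0.25)² = 0.034375 kg m^2; centre at d = 0.95 m, so the parallel axis theorem gives I = 0.034375 + (1.1)(0.95)² = 1.0271 kg m^2.
Total I = 0.08532 + 1.0271 = 1.1124 kg m^2.

1.11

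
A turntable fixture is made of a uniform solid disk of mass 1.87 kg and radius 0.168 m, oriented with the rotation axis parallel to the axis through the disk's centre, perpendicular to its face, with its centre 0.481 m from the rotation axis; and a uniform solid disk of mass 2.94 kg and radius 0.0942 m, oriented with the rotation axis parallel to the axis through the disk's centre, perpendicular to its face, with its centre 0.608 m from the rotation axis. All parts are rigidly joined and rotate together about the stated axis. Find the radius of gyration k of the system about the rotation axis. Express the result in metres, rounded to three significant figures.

Solid disk: I_cm = (1/2)MR² = (1/2)(1.87)(0.168)² = 0.026389 kg m^2; centre at d = 0.481 m, so the parallel axis theorem gives I = 0.026389 + (1.87)(0.481)² = 0.45903 kg m^2.
Solid disk: I_cm = (1/2)MR² = (1/2)(2.94)(0.0942)² = 0.013044 kg m^2; centre at d = 0.608 m, so the parallel axis theorem gives I = 0.013044 + (2.94)(0.608)² = 1.0999 kg m^2.
Total I = 1.5589 kg m^2; total mass M = 4.81 kg.
k = √(I/M) = √(1.5589/4.81) = 0.56929 m.

0.569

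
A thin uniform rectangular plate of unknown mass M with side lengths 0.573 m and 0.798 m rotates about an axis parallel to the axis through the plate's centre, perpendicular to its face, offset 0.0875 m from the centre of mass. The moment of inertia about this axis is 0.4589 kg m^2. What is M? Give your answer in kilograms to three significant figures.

I = I_cm + Md² = (1/12)M(a²+b²) + Md² = M·[0.0833333·[(0.573)² + (0.798)²] + (0.0875)²] = M·0.088084.
So M = 0.4589 / 0.088084 = 5.2098 kg.

5.21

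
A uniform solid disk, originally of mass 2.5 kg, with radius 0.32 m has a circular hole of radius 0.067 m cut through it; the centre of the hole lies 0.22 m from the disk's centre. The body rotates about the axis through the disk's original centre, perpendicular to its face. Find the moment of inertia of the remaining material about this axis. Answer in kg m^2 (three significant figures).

Unpierced body about its centre: I₀ = (1/2)MR² = (1/2)(2.5)(0.32)² = 0.128 kg m^2.
The removed disk has mass m = M·(r/R)² = (2.5)(0.067/0.32)² = 0.10959 kg (same uniform areal density).
Its moment of inertia about the rotation axis (parallel-axis theorem): I_hole = (1/2)mr² + md² = (1/2)(0.10959)(0.067)² + (0.10959)(0.22)² = 0.0055504 kg m^2.
Treating the hole as negative mass, I = I₀ − I_hole = 0.128 − 0.0055504 = 0.12245 kg m^2.

0.122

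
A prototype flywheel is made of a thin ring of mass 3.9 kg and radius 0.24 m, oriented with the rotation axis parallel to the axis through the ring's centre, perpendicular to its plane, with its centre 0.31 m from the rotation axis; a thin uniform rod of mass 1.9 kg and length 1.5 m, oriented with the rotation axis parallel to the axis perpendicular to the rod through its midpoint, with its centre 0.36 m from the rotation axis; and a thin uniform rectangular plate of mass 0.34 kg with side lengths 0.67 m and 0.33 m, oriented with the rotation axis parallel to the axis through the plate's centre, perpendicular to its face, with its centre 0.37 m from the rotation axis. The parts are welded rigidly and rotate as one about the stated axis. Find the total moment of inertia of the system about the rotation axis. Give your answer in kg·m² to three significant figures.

1.26

Thin ring: I_cm = MR² = (3.9)(0.24)² = 0.22464 kg·m²; centre at d = 0.31 m, so the parallel axis theorem gives I = 0.22464 + (3.9)(0.31)² = 0.59943 kg·m².
Thin rod: I_cm = (1/12)ML² = (1/12)(1.9)(1.5)² = 0.35625 kg·m²; centre at d = 0.36 m, so the parallel axis theorem gives I = 0.35625 + (1.9)(0.36)² = 0.60249 kg·m².
Rectangular plate: I_cm = (1/12)M(a²+b²) = (1/12)(0.34)[(0.67)² + (0.33)²] = 0.015804 kg·m²; centre at d = 0.37 m, so the parallel axis theorem gives I = 0.015804 + (0.34)(0.37)² = 0.06235 kg·m².
Total I = 0.59943 + 0.60249 + 0.06235 = 1.2643 kg·m².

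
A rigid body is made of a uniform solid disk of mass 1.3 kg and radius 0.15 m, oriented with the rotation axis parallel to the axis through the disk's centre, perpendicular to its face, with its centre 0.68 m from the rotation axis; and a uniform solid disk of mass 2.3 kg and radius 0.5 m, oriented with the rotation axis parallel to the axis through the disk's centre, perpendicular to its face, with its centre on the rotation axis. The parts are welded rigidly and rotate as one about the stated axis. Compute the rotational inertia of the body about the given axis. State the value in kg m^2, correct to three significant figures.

Solid disk: I_cm = (1/2)MR² = (1/2)(1.3)(0.15)² = 0.014625 kg m^2; centre at d = 0.68 m, so the parallel axis theorem gives I = 0.014625 + (1.3)(0.68)² = 0.61575 kg m^2.
Solid disk: I_cm = (1/2)MR² = (1/2)(2.3)(0.5)² = 0.2875 kg m^2; axis through the centre, so I = 0.2875 kg m^2.
Total I = 0.61575 + 0.2875 = 0.90325 kg m^2.

0.903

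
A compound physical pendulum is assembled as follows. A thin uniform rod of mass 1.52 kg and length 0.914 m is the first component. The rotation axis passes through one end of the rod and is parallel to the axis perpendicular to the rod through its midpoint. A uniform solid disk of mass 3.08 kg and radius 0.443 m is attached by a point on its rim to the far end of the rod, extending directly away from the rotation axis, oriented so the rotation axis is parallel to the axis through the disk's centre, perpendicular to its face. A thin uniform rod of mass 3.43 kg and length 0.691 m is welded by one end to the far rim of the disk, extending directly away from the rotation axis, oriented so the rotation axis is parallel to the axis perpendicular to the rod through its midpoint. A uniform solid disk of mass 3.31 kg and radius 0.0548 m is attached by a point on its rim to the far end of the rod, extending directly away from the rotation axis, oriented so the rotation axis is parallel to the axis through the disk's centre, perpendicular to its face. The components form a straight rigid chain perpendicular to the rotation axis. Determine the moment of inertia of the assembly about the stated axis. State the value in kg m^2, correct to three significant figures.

Thin rod: I_cm = (1/12)ML² = (1/12)(1.52)(0.914)² = 0.10582 kg m^2; centre at d = 0.457 m, so the parallel axis theorem gives I = 0.10582 + (1.52)(0.457)² = 0.42327 kg m^2.
Solid disk: I_cm = (1/2)MR² = (1/2)(3.08)(0.443)² = 0.30222 kg m^2; centre at d = 0.457 + 0.457 + 0.443 = 1.357 m, so the parallel axis theorem gives I = 0.30222 + (3.08)(1.357)² = 5.9739 kg m^2.
Thin rod: I_cm = (1/12)ML² = (1/12)(3.43)(0.691)² = 0.13648 kg m^2; centre at d = 0.457 + 0.457 + 0.443 + 0.443 + 0.3455 = 2.1455 m, so the parallel axis theorem gives I = 0.13648 + (3.43)(2.1455)² = 15.925 kg m^2.
Solid disk: I_cm = (1/2)MR² = (1/2)(3.31)(0.0548)² = 0.00497 kg m^2; centre at d = 0.457 + 0.457 + 0.443 + 0.443 + 0.3455 + 0.3455 + 0.0548 = 2.5458 m, so the parallel axis theorem gives I = 0.00497 + (3.31)(2.5458)² = 21.457 kg m^2.
Total I = 0.42327 + 5.9739 + 15.925 + 21.457 = 43.78 kg m^2.

43.8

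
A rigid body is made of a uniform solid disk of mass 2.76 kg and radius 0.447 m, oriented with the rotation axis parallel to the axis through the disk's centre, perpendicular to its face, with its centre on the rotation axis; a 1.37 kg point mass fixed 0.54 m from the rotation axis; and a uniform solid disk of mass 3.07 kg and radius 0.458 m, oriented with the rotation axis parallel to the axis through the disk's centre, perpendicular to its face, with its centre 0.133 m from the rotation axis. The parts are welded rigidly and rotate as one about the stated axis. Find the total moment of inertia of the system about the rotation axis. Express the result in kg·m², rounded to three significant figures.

Solid disk: I_cm = (1/2)MR² = (1/2)(2.76)(0.447)² = 0.27574 kg·m²; axis through the centre, so I = 0.27574 kg·m².
Point mass: I_cm = 0; centre at d = 0.54 m, so the parallel axis theorem gives I = 0 + (1.37)(0.54)² = 0.39949 kg·m².
Solid disk: I_cm = (1/2)MR² = (1/2)(3.07)(0.458)² = 0.32199 kg·m²; centre at d = 0.133 m, so the parallel axis theorem gives I = 0.32199 + (3.07)(0.133)² = 0.37629 kg·m².
Total I = 0.27574 + 0.39949 + 0.37629 = 1.0515 kg·m².

1.05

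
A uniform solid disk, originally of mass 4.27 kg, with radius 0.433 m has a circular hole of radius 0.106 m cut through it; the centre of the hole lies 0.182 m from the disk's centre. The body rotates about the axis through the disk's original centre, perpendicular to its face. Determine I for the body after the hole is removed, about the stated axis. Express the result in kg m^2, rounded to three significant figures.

0.390

Unpierced body about its centre: I₀ = (1/2)MR² = (1/2)(4.27)(0.433)² = 0.40029 kg m^2.
The removed disk has mass m = M·(r/R)² = (4.27)(0.106/0.433)² = 0.2559 kg (same uniform areal density).
Its moment of inertia about the rotation axis (parallel-axis theorem): I_hole = (1/2)mr² + md² = (1/2)(0.2559)(0.106)² + (0.2559)(0.182)² = 0.0099139 kg m^2.
Treating the hole as negative mass, I = I₀ − I_hole = 0.40029 − 0.0099139 = 0.39038 kg m^2.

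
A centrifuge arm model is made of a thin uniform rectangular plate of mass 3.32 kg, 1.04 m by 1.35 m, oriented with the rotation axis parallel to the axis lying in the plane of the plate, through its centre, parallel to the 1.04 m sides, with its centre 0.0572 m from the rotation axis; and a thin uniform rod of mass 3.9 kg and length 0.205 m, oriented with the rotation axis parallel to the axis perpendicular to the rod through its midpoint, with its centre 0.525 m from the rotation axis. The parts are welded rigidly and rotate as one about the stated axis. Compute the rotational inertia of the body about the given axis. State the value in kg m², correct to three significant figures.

1.60

Rectangular plate: I_cm = (1/12)Mb² = (1/12)(3.32)(1.35)² = 0.50422 kg m²; centre at d = 0.0572 m, so the parallel axis theorem gives I = 0.50422 + (3.32)(0.0572)² = 0.51509 kg m².
Thin rod: I_cm = (1/12)ML² = (1/12)(3.9)(0.205)² = 0.013658 kg m²; centre at d = 0.525 m, so the parallel axis theorem gives I = 0.013658 + (3.9)(0.525)² = 1.0886 kg m².
Total I = 0.51509 + 1.0886 = 1.6037 kg m².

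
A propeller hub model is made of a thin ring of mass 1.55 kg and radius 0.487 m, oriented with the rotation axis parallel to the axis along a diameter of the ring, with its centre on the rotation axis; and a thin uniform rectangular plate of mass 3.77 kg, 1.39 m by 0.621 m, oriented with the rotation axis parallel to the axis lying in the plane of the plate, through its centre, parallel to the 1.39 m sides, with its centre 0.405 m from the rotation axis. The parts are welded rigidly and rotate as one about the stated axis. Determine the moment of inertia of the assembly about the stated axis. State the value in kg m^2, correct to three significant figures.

Thin ring: I_cm = (1/2)MR² = (1/2)(1.55)(0.487)² = 0.18381 kg m^2; axis through the centre, so I = 0.18381 kg m^2.
Rectangular plate: I_cm = (1/12)Mb² = (1/12)(3.77)(0.621)² = 0.12116 kg m^2; centre at d = 0.405 m, so the parallel axis theorem gives I = 0.12116 + (3.77)(0.405)² = 0.73953 kg m^2.
Total I = 0.18381 + 0.73953 = 0.92334 kg m^2.

0.923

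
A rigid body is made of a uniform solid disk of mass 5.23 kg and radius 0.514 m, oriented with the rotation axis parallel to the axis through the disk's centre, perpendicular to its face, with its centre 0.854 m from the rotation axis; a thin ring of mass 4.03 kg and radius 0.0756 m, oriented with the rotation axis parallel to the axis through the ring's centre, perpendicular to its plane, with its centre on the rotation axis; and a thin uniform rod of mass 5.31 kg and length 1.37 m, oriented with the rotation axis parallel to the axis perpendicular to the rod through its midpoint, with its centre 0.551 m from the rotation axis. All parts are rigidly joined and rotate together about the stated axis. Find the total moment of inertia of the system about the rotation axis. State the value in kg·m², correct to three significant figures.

Solid disk: I_cm = (1/2)MR² = (1/2)(5.23)(0.514)² = 0.69087 kg·m²; centre at d = 0.854 m, so the parallel axis theorem gives I = 0.69087 + (5.23)(0.854)² = 4.5052 kg·m².
Thin ring: I_cm = MR² = (4.03)(0.0756)² = 0.023033 kg·m²; axis through the centre, so I = 0.023033 kg·m².
Thin rod: I_cm = (1/12)ML² = (1/12)(5.31)(1.37)² = 0.83053 kg·m²; centre at d = 0.551 m, so the parallel axis theorem gives I = 0.83053 + (5.31)(0.551)² = 2.4426 kg·m².
Total I = 4.5052 + 0.023033 + 2.4426 = 6.9709 kg·m².

6.97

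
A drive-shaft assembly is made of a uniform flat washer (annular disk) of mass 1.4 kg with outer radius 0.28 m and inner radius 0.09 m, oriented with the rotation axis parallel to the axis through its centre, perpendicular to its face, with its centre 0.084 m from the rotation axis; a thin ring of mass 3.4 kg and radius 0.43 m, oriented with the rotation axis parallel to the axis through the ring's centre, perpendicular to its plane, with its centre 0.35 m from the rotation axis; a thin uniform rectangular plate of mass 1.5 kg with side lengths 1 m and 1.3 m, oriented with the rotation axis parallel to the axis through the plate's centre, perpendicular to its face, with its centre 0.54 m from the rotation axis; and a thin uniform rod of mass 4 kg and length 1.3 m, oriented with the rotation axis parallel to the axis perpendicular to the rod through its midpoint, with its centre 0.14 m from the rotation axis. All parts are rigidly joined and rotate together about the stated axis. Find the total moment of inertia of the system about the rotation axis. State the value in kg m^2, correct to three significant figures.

2.53

Annular disk: I_cm = (1/2)M(R²+r²) = (1/2)(1.4)[(0.28)² + (0.09)²] = 0.06055 kg m^2; centre at d = 0.084 m, so I = I_cm + Md² gives I = 0.06055 + (1.4)(0.084)² = 0.070428 kg m^2.
Thin ring: I_cm = MR² = (3.4)(0.43)² = 0.62866 kg m^2; centre at d = 0.35 m, so I = I_cm + Md² gives I = 0.62866 + (3.4)(0.35)² = 1.0452 kg m^2.
Rectangular plate: I_cm = (1/12)M(a²+b²) = (1/12)(1.5)[(1)² + (1.3)²] = 0.33625 kg m^2; centre at d = 0.54 m, so I = I_cm + Md² gives I = 0.33625 + (1.5)(0.54)² = 0.77365 kg m^2.
Thin rod: I_cm = (1/12)ML² = (1/12)(4)(1.3)² = 0.56333 kg m^2; centre at d = 0.14 m, so I = I_cm + Md² gives I = 0.56333 + (4)(0.14)² = 0.64173 kg m^2.
Total I = 0.070428 + 1.0452 + 0.77365 + 0.64173 = 2.531 kg m^2.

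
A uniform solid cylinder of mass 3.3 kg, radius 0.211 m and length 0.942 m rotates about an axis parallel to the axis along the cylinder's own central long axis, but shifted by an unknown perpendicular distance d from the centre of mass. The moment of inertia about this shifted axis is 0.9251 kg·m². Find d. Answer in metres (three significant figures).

About the centre-of-mass axis, I_cm = (1/2)MR² = (1/2)(3.3)(0.211)² = 0.07346 kg·m².
Parallel axis theorem: I = I_cm + Md², so Md² = 0.9251 − 0.07346 = 0.85164 kg·m².
d = √(0.85164 / 3.3) = 0.50801 m.

0.508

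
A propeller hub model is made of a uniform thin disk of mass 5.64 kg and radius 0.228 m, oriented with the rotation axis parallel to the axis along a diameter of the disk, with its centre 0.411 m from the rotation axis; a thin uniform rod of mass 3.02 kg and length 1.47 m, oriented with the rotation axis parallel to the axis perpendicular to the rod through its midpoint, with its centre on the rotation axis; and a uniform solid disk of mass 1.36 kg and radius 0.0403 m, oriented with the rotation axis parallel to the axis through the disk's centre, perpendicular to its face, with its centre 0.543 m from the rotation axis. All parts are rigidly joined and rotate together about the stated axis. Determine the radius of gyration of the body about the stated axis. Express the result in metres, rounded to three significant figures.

Thin disk: I_cm = (1/4)MR² = (1/4)(5.64)(0.228)² = 0.073297 kg m^2; centre at d = 0.411 m, so I = I_cm + Md² gives I = 0.073297 + (5.64)(0.411)² = 1.026 kg m^2.
Thin rod: I_cm = (1/12)ML² = (1/12)(3.02)(1.47)² = 0.54383 kg m^2; axis through the centre, so I = 0.54383 kg m^2.
Solid disk: I_cm = (1/2)MR² = (1/2)(1.36)(0.0403)² = 0.0011044 kg m^2; centre at d = 0.543 m, so I = I_cm + Md² gives I = 0.0011044 + (1.36)(0.543)² = 0.4021 kg m^2.
Total I = 1.9719 kg m^2; total mass M = 10.02 kg.
k = √(I/M) = √(1.9719/10.02) = 0.44362 m.

0.444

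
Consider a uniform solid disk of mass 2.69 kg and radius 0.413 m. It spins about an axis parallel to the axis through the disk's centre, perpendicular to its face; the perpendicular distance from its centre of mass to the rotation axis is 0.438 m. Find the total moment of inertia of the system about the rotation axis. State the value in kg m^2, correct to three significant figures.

I_cm = (1/2)MR² = (1/2)(2.69)(0.413)² = 0.22942 kg m^2; centre at d = 0.438 m, so I = I_cm + Md² gives I = 0.22942 + (2.69)(0.438)² = 0.74548 kg m^2.

0.745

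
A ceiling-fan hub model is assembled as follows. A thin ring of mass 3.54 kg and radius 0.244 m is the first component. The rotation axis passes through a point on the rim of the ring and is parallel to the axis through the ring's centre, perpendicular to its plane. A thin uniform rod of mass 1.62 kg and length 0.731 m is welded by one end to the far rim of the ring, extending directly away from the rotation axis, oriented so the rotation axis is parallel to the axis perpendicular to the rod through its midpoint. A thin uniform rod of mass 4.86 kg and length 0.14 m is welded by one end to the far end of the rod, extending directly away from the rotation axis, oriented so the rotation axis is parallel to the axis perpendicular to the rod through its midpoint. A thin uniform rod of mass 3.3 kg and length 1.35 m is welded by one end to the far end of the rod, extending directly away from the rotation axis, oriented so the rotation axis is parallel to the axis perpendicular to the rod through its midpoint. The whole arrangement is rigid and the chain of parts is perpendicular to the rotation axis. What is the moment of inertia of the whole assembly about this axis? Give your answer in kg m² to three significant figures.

23.9

Thin ring: I_cm = MR² = (3.54)(0.244)² = 0.21076 kg m²; centre at d = 0.244 m, so the parallel axis theorem gives I = 0.21076 + (3.54)(0.244)² = 0.42151 kg m².
Thin rod: I_cm = (1/12)ML² = (1/12)(1.62)(0.731)² = 0.072139 kg m²; centre at d = 0.244 + 0.244 + 0.3655 = 0.8535 m, so the parallel axis theorem gives I = 0.072139 + (1.62)(0.8535)² = 1.2522 kg m².
Thin rod: I_cm = (1/12)ML² = (1/12)(4.86)(0.14)² = 0.007938 kg m²; centre at d = 0.244 + 0.244 + 0.3655 + 0.3655 + 0.07 = 1.289 m, so the parallel axis theorem gives I = 0.007938 + (4.86)(1.289)² = 8.0829 kg m².
Thin rod: I_cm = (1/12)ML² = (1/12)(3.3)(1.35)² = 0.50119 kg m²; centre at d = 0.244 + 0.244 + 0.3655 + 0.3655 + 0.07 + 0.07 + 0.675 = 2.034 m, so the parallel axis theorem gives I = 0.50119 + (3.3)(2.034)² = 14.154 kg m².
Total I = 0.42151 + 1.2522 + 8.0829 + 14.154 = 23.91 kg m².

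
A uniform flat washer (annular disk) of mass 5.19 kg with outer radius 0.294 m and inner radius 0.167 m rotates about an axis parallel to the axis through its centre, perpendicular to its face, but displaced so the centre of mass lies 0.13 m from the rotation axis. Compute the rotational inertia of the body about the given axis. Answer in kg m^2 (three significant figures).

I_cm = (1/2)M(R²+r²) = (1/2)(5.19)[(0.294)² + (0.167)²] = 0.29667 kg m^2; centre at d = 0.13 m, so the parallel axis theorem gives I = 0.29667 + (5.19)(0.13)² = 0.38438 kg m^2.

0.384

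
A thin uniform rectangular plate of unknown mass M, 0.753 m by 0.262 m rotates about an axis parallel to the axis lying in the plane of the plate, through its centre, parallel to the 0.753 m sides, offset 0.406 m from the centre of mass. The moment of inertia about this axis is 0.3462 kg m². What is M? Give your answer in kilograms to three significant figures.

I = I_cm + Md² = (1/12)Mb² + Md² = M·[0.0833333·(0.262)² + (0.406)²] = M·0.17056.
So M = 0.3462 / 0.17056 = 2.0298 kg.

2.03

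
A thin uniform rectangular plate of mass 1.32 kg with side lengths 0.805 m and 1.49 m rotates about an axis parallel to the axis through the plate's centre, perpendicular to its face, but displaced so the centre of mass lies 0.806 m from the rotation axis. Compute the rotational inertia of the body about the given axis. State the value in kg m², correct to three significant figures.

I_cm = (1/12)M(a²+b²) = (1/12)(1.32)[(0.805)² + (1.49)²] = 0.31549 kg m²; centre at d = 0.806 m, so I = I_cm + Md² gives I = 0.31549 + (1.32)(0.806)² = 1.173 kg m².

1.17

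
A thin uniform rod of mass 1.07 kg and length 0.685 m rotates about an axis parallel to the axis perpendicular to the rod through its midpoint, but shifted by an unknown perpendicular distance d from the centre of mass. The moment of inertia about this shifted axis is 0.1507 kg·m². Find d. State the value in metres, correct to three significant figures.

About the centre-of-mass axis, I_cm = (1/12)ML² = (1/12)(1.07)(0.685)² = 0.041839 kg·m².
Parallel axis theorem: I = I_cm + Md², so Md² = 0.1507 − 0.041839 = 0.10886 kg·m².
d = √(0.10886 / 1.07) = 0.31897 m.

0.319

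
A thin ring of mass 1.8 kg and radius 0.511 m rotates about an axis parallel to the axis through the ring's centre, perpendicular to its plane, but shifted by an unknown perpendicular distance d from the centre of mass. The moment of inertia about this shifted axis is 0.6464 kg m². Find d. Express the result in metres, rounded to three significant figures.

About the centre-of-mass axis, I_cm = MR² = (1.8)(0.511)² = 0.47002 kg m².
Parallel axis theorem: I = I_cm + Md², so Md² = 0.6464 − 0.47002 = 0.17638 kg m².
d = √(0.17638 / 1.8) = 0.31303 m.

0.313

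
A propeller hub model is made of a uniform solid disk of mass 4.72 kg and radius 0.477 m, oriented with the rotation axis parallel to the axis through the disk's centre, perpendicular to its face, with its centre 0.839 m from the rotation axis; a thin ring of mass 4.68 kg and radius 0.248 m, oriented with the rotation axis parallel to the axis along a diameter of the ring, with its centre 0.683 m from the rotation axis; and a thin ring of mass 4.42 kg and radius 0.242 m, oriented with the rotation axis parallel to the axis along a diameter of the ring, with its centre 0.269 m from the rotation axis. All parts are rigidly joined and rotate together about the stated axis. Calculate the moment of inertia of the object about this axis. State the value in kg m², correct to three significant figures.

6.64

Solid disk: I_cm = (1/2)MR² = (1/2)(4.72)(0.477)² = 0.53697 kg m²; centre at d = 0.839 m, so I = I_cm + Md² gives I = 0.53697 + (4.72)(0.839)² = 3.8595 kg m².
Thin ring: I_cm = (1/2)MR² = (1/2)(4.68)(0.248)² = 0.14392 kg m²; centre at d = 0.683 m, so I = I_cm + Md² gives I = 0.14392 + (4.68)(0.683)² = 2.3271 kg m².
Thin ring: I_cm = (1/2)MR² = (1/2)(4.42)(0.242)² = 0.12943 kg m²; centre at d = 0.269 m, so I = I_cm + Md² gives I = 0.12943 + (4.42)(0.269)² = 0.44926 kg m².
Total I = 3.8595 + 2.3271 + 0.44926 = 6.6358 kg m².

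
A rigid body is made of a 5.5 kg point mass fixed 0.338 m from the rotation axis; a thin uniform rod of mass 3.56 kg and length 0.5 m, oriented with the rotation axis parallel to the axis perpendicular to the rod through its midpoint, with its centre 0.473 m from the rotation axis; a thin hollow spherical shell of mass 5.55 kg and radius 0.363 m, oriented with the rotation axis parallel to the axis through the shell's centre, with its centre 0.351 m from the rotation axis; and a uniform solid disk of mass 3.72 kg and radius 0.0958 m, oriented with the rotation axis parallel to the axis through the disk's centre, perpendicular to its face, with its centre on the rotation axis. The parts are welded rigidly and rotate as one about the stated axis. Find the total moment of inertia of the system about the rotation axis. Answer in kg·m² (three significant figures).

Point mass: I_cm = 0; centre at d = 0.338 m, so I = I_cm + Md² gives I = 0 + (5.5)(0.338)² = 0.62834 kg·m².
Thin rod: I_cm = (1/12)ML² = (1/12)(3.56)(0.5)² = 0.074167 kg·m²; centre at d = 0.473 m, so I = I_cm + Md² gives I = 0.074167 + (3.56)(0.473)² = 0.87064 kg·m².
Spherical shell: I_cm = (2/3)MR² = (2/3)(5.55)(0.363)² = 0.48755 kg·m²; centre at d = 0.351 m, so I = I_cm + Md² gives I = 0.48755 + (5.55)(0.351)² = 1.1713 kg·m².
Solid disk: I_cm = (1/2)MR² = (1/2)(3.72)(0.0958)² = 0.01707 kg·m²; axis through the centre, so I = 0.01707 kg·m².
Total I = 0.62834 + 0.87064 + 1.1713 + 0.01707 = 2.6874 kg·m².

2.69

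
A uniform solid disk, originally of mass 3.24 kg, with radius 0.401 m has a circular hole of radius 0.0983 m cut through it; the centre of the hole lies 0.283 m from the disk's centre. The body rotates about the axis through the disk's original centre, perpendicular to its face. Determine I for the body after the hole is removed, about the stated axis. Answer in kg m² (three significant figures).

0.244

Unpierced body about its centre: I₀ = (1/2)MR² = (1/2)(3.24)(0.401)² = 0.2605 kg m².
The removed disk has mass m = M·(r/R)² = (3.24)(0.0983/0.401)² = 0.1947 kg (same uniform areal density).
Its moment of inertia about the rotation axis (parallel-axis theorem): I_hole = (1/2)mr² + md² = (1/2)(0.1947)(0.0983)² + (0.1947)(0.283)² = 0.016534 kg m².
Treating the hole as negative mass, I = I₀ − I_hole = 0.2605 − 0.016534 = 0.24396 kg m².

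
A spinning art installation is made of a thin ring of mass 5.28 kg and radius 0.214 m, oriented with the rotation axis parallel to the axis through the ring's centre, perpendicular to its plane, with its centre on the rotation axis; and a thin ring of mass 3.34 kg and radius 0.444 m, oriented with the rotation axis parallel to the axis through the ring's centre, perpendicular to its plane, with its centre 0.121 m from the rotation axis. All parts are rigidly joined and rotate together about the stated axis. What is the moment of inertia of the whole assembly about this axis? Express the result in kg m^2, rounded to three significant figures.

0.949

Thin ring: I_cm = MR² = (5.28)(0.214)² = 0.2418 kg m^2; axis through the centre, so I = 0.2418 kg m^2.
Thin ring: I_cm = MR² = (3.34)(0.444)² = 0.65843 kg m^2; centre at d = 0.121 m, so the parallel axis theorem gives I = 0.65843 + (3.34)(0.121)² = 0.70734 kg m^2.
Total I = 0.2418 + 0.70734 = 0.94914 kg m^2.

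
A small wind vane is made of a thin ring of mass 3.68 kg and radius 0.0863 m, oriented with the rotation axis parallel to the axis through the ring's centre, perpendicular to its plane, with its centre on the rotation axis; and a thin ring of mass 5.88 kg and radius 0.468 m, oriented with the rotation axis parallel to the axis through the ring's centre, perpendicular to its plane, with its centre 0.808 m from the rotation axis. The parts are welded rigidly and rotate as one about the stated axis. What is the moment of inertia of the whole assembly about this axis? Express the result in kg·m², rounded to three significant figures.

5.15

Thin ring: I_cm = MR² = (3.68)(0.0863)² = 0.027407 kg·m²; axis through the centre, so I = 0.027407 kg·m².
Thin ring: I_cm = MR² = (5.88)(0.468)² = 1.2879 kg·m²; centre at d = 0.808 m, so the parallel axis theorem gives I = 1.2879 + (5.88)(0.808)² = 5.1267 kg·m².
Total I = 0.027407 + 5.1267 = 5.1541 kg·m².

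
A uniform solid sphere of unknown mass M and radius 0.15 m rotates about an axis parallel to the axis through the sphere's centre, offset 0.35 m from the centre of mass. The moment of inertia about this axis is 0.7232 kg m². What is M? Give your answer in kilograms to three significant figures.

I = I_cm + Md² = (2/5)MR² + Md² = M·[0.4·(0.15)² + (0.35)²] = M·0.1315.
So M = 0.7232 / 0.1315 = 5.4996 kg.

5.50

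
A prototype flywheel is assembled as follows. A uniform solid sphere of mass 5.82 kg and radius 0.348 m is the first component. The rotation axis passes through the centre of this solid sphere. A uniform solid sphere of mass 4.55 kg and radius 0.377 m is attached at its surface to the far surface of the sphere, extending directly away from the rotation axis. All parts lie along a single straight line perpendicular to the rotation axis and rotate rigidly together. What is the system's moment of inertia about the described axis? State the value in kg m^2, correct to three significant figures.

2.93

Solid sphere: I_cm = (2/5)MR² = (2/5)(5.82)(0.348)² = 0.28193 kg m^2; axis through the centre, so I = 0.28193 kg m^2.
Solid sphere: I_cm = (2/5)MR² = (2/5)(4.55)(0.377)² = 0.25867 kg m^2; centre at d = 0.348 + 0.377 = 0.725 m, so the parallel axis theorem gives I = 0.25867 + (4.55)(0.725)² = 2.6503 kg m^2.
Total I = 0.28193 + 2.6503 = 2.9322 kg m^2.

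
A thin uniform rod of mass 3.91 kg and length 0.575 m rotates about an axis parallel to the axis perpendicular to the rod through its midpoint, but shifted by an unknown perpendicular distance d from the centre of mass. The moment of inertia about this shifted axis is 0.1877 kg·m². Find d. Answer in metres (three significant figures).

About the centre-of-mass axis, I_cm = (1/12)ML² = (1/12)(3.91)(0.575)² = 0.10773 kg·m².
Parallel axis theorem: I = I_cm + Md², so Md² = 0.1877 − 0.10773 = 0.079971 kg·m².
d = √(0.079971 / 3.91) = 0.14301 m.

0.143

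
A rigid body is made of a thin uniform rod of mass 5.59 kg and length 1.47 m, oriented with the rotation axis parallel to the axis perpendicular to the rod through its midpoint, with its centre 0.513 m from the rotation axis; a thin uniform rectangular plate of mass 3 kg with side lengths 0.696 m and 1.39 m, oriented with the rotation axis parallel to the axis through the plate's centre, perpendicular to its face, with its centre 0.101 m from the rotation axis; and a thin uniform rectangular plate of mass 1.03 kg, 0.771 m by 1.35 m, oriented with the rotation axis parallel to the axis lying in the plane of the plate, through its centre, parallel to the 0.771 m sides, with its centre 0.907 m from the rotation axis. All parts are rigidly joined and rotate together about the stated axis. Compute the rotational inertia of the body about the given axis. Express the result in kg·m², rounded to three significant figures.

4.12

Thin rod: I_cm = (1/12)ML² = (1/12)(5.59)(1.47)² = 1.0066 kg·m²; centre at d = 0.513 m, so the parallel axis theorem gives I = 1.0066 + (5.59)(0.513)² = 2.4777 kg·m².
Rectangular plate: I_cm = (1/12)M(a²+b²) = (1/12)(3)[(0.696)² + (1.39)²] = 0.60413 kg·m²; centre at d = 0.101 m, so the parallel axis theorem gives I = 0.60413 + (3)(0.101)² = 0.63473 kg·m².
Rectangular plate: I_cm = (1/12)Mb² = (1/12)(1.03)(1.35)² = 0.15643 kg·m²; centre at d = 0.907 m, so the parallel axis theorem gives I = 0.15643 + (1.03)(0.907)² = 1.0038 kg·m².
Total I = 2.4777 + 0.63473 + 1.0038 = 4.1162 kg·m².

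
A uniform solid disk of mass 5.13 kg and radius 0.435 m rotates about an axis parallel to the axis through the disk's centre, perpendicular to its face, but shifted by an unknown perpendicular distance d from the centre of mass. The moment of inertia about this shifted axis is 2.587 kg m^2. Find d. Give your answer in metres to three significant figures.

0.640

About the centre-of-mass axis, I_cm = (1/2)MR² = (1/2)(5.13)(0.435)² = 0.48536 kg m^2.
Parallel axis theorem: I = I_cm + Md², so Md² = 2.587 − 0.48536 = 2.1016 kg m^2.
d = √(2.1016 / 5.13) = 0.64006 m.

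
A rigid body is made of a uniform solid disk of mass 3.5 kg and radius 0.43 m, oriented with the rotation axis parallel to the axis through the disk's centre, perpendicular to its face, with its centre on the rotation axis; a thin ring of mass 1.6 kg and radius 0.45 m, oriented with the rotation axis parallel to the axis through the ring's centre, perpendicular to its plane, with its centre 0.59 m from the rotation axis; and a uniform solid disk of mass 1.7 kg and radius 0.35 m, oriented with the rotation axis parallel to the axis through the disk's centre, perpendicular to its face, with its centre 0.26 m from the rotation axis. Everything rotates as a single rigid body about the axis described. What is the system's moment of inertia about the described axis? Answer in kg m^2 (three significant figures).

1.42

Solid disk: I_cm = (1/2)MR² = (1/2)(3.5)(0.43)² = 0.32357 kg m^2; axis through the centre, so I = 0.32357 kg m^2.
Thin ring: I_cm = MR² = (1.6)(0.45)² = 0.324 kg m^2; centre at d = 0.59 m, so I = I_cm + Md² gives I = 0.324 + (1.6)(0.59)² = 0.88096 kg m^2.
Solid disk: I_cm = (1/2)MR² = (1/2)(1.7)(0.35)² = 0.10412 kg m^2; centre at d = 0.26 m, so I = I_cm + Md² gives I = 0.10412 + (1.7)(0.26)² = 0.21904 kg m^2.
Total I = 0.32357 + 0.88096 + 0.21904 = 1.4236 kg m^2.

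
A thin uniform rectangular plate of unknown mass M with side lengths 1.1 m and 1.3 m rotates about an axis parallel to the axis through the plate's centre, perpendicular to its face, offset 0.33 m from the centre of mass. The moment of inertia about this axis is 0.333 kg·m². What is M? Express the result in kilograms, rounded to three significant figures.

I = I_cm + Md² = (1/12)M(a²+b²) + Md² = M·[0.0833333·[(1.1)² + (1.3)²] + (0.33)²] = M·0.35057.
So M = 0.333 / 0.35057 = 0.94989 kg.

0.950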